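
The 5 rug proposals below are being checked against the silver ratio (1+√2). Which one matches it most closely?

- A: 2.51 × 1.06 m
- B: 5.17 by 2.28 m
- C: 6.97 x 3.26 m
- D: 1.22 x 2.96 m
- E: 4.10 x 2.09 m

D

Ratios (long/short): A ≈ 2.368; B ≈ 2.268; C ≈ 2.138; D ≈ 2.426; E ≈ 1.962.
silver ratio ≈ 2.414; option D is nearest (Δ 0.012).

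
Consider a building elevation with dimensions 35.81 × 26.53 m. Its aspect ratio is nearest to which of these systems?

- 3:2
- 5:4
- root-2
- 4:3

35.81/26.53 ≈ 1.350. Nearest candidates are 4:3 (1.333, off by 0.017) and root-2 (1.414, off by 0.064).

4:3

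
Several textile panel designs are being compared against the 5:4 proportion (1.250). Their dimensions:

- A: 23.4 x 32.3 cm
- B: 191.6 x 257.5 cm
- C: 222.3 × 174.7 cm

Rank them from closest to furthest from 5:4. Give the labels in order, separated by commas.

Ratios: A = 32.3 / 23.4 ≈ 1.380; B = 257.5 / 191.6 ≈ 1.344; C = 222.3 / 174.7 ≈ 1.272.
|Δ from 1.250|: A 0.130; B 0.094; C 0.022.

C, B, A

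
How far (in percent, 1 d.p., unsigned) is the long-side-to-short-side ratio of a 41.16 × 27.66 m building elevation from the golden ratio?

Ratio = 41.16 / 27.66 ≈ 1.4881.
Ideal golden ratio ≈ 1.6180. |1.4881 − 1.6180| / 1.6180 ≈ 8.03% → 8.0%.

8.0%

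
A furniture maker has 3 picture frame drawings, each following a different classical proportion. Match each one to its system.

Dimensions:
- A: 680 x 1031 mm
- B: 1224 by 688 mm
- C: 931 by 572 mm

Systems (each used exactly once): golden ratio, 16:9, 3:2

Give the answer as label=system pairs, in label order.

Ratios: A ≈ 1.516; B ≈ 1.779; C ≈ 1.628.
Targets: golden ratio ≈ 1.618; 16:9 ≈ 1.778; 3:2 ≈ 1.500.

A=3:2, B=16:9, C=golden ratio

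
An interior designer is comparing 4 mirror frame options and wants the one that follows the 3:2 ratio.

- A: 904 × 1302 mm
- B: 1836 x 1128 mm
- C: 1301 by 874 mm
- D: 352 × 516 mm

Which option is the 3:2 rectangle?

Ratios (long/short): A ≈ 1.440; B ≈ 1.628; C ≈ 1.489; D ≈ 1.466.
3:2 ≈ 1.500; option C is nearest (Δ 0.011).

C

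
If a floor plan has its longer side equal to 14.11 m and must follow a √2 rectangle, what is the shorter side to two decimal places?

9.98 m

root-2 ≈ 1.41421.
Shorter side = 14.11 ÷ 1.41421 ≈ 9.9773 → 9.98 m.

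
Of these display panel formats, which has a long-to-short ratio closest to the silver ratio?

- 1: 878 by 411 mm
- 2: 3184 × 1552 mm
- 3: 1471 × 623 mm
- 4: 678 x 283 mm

Ratios (long/short): 1 ≈ 2.136; 2 ≈ 2.052; 3 ≈ 2.361; 4 ≈ 2.396.
silver ratio ≈ 2.414; option 4 is nearest (Δ 0.018).

4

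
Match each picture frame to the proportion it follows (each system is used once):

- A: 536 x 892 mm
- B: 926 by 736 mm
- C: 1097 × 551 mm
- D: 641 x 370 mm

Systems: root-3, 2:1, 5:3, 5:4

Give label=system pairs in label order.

A = 892/536 ≈ 1.664 → 5:3 (1.667)
B = 926/736 ≈ 1.258 → 5:4 (1.250)
C = 1097/551 ≈ 1.991 → 2:1 (2.000)
D = 641/370 ≈ 1.732 → root-3 (1.732)

A=5:3, B=5:4, C=2:1, D=root-3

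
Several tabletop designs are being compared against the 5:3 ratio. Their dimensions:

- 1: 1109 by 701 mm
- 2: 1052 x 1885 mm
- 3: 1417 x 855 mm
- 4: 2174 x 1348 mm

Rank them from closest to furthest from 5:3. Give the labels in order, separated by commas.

Ratios: 1 = 1109 / 701 ≈ 1.582; 2 = 1885 / 1052 ≈ 1.792; 3 = 1417 / 855 ≈ 1.657; 4 = 2174 / 1348 ≈ 1.613.
|Δ from 1.667|: 1 0.085; 2 0.125; 3 0.010; 4 0.054.

3, 4, 1, 2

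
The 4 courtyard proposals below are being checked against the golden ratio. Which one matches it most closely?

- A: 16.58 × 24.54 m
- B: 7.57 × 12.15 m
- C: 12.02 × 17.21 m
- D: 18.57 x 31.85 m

Target golden ratio ≈ 1.618.
A: 1.480 (Δ0.138)  B: 1.605 (Δ0.013)  C: 1.432 (Δ0.186)  D: 1.715 (Δ0.097)

B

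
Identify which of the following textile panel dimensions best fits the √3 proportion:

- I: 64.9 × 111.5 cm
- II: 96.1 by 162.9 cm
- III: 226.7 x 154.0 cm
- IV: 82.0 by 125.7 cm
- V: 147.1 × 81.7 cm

I

Target root-3 ≈ 1.732.
I: 1.718 (Δ0.014)  II: 1.695 (Δ0.037)  III: 1.472 (Δ0.260)  IV: 1.533 (Δ0.199)  V: 1.800 (Δ0.068)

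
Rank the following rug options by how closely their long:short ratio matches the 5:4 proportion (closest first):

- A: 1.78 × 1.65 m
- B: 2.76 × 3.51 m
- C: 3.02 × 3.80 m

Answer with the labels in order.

C, B, A

A: 1.78/1.65 ≈ 1.079 → |1.079 − 1.250| = 0.171
B: 3.51/2.76 ≈ 1.272 → |1.272 − 1.250| = 0.022
C: 3.80/3.02 ≈ 1.258 → |1.258 − 1.250| = 0.008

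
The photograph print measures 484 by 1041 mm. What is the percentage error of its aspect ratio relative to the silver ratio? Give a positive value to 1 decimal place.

10.9%

Ratio = 1041 / 484 ≈ 2.1508.
Ideal silver ratio ≈ 2.4142. |2.1508 − 2.4142| / 2.4142 ≈ 10.91% → 10.9%.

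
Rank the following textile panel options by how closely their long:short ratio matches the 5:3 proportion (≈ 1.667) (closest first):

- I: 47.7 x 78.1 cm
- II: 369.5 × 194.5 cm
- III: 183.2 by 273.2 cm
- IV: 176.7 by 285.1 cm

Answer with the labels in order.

Ratios: I = 78.1 / 47.7 ≈ 1.637; II = 369.5 / 194.5 ≈ 1.900; III = 273.2 / 183.2 ≈ 1.491; IV = 285.1 / 176.7 ≈ 1.613.
|Δ from 1.667|: I 0.030; II 0.233; III 0.176; IV 0.054.

I, IV, III, II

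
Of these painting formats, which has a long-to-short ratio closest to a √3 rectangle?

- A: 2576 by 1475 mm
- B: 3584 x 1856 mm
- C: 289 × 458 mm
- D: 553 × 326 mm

Ratios (long/short): A ≈ 1.746; B ≈ 1.931; C ≈ 1.585; D ≈ 1.696.
root-3 ≈ 1.732; option A is nearest (Δ 0.014).

A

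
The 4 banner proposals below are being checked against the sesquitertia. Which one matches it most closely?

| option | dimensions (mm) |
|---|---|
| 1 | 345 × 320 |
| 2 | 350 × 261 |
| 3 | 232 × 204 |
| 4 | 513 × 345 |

2

Target 4:3 ≈ 1.333.
1: 1.078 (Δ0.255)  2: 1.341 (Δ0.008)  3: 1.137 (Δ0.196)  4: 1.487 (Δ0.154)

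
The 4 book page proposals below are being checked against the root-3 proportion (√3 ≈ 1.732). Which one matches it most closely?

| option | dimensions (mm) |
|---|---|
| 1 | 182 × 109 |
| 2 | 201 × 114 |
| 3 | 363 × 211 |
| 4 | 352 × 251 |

3

Target root-3 ≈ 1.732.
1: 1.670 (Δ0.062)  2: 1.763 (Δ0.031)  3: 1.720 (Δ0.012)  4: 1.402 (Δ0.330)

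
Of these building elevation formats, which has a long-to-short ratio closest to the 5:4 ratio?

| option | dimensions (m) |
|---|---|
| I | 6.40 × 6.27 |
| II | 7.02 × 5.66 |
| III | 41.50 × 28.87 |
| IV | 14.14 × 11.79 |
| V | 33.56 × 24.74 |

Target 5:4 ≈ 1.250.
I: 1.021 (Δ0.229)  II: 1.240 (Δ0.010)  III: 1.437 (Δ0.187)  IV: 1.199 (Δ0.051)  V: 1.357 (Δ0.107)

II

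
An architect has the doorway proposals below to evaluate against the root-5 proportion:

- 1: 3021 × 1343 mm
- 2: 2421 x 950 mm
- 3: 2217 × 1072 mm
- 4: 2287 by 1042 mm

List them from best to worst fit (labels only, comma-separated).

1, 4, 3, 2

1: 3021/1343 ≈ 2.249 → |2.249 − 2.236| = 0.013
2: 2421/950 ≈ 2.548 → |2.548 − 2.236| = 0.312
3: 2217/1072 ≈ 2.068 → |2.068 − 2.236| = 0.168
4: 2287/1042 ≈ 2.195 → |2.195 − 2.236| = 0.041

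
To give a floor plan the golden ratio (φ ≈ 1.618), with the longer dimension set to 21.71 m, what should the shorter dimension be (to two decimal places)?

golden ratio ≈ 1.61803.
Shorter side = 21.71 ÷ 1.61803 ≈ 13.4176 → 13.42 m.

13.42 m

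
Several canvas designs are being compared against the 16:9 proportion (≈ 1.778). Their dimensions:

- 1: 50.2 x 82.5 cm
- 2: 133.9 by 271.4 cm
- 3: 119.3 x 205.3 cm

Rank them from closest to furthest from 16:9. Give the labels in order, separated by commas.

1: 82.5/50.2 ≈ 1.643 → |1.643 − 1.778| = 0.135
2: 271.4/133.9 ≈ 2.027 → |2.027 − 1.778| = 0.249
3: 205.3/119.3 ≈ 1.721 → |1.721 − 1.778| = 0.057

3, 1, 2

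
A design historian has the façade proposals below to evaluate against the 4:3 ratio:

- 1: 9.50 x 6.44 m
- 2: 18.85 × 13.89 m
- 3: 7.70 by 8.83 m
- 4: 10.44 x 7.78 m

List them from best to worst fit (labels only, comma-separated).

4, 2, 1, 3

1: 9.50/6.44 ≈ 1.475 → |1.475 − 1.333| = 0.142
2: 18.85/13.89 ≈ 1.357 → |1.357 − 1.333| = 0.024
3: 8.83/7.70 ≈ 1.147 → |1.147 − 1.333| = 0.186
4: 10.44/7.78 ≈ 1.342 → |1.342 − 1.333| = 0.009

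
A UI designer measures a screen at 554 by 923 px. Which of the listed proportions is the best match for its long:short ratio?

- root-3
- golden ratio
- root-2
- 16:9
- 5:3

Ratio = 923 / 554 ≈ 1.666.
Distances: root-3 1.732 (Δ 0.066); golden ratio 1.618 (Δ 0.048); root-2 1.414 (Δ 0.252); 16:9 1.778 (Δ 0.112); 5:3 1.667 (Δ 0.001).

5:3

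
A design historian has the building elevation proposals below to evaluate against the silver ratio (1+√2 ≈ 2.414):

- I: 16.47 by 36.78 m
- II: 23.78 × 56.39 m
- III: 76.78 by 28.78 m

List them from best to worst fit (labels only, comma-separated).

II, I, III

I: 36.78/16.47 ≈ 2.233 → |2.233 − 2.414| = 0.181
II: 56.39/23.78 ≈ 2.371 → |2.371 − 2.414| = 0.043
III: 76.78/28.78 ≈ 2.668 → |2.668 − 2.414| = 0.254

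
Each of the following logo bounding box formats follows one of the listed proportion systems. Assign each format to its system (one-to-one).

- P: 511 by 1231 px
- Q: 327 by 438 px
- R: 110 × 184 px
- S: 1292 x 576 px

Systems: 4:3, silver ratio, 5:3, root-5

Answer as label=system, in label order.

P=silver ratio, Q=4:3, R=5:3, S=root-5

Ratios: P ≈ 2.409; Q ≈ 1.339; R ≈ 1.673; S ≈ 2.243.
Targets: 4:3 ≈ 1.333; silver ratio ≈ 2.414; 5:3 ≈ 1.667; root-5 ≈ 2.236.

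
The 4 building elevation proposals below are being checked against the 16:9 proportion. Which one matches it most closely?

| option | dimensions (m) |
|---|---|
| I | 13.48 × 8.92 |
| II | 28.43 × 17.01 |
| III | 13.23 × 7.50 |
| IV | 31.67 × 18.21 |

Ratios (long/short): I ≈ 1.511; II ≈ 1.671; III ≈ 1.764; IV ≈ 1.739.
16:9 ≈ 1.778; option III is nearest (Δ 0.014).

III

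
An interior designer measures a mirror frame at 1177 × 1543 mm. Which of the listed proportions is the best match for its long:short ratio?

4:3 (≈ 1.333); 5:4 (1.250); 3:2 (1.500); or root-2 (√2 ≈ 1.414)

1543/1177 ≈ 1.311. Nearest candidates are 4:3 (1.333, off by 0.022) and 5:4 (1.250, off by 0.061).

4:3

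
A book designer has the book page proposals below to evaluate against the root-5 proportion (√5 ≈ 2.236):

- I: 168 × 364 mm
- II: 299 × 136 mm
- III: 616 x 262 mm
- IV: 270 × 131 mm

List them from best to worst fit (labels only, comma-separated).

II, I, III, IV

I: 364/168 ≈ 2.167 → |2.167 − 2.236| = 0.069
II: 299/136 ≈ 2.199 → |2.199 − 2.236| = 0.037
III: 616/262 ≈ 2.351 → |2.351 − 2.236| = 0.115
IV: 270/131 ≈ 2.061 → |2.061 − 2.236| = 0.175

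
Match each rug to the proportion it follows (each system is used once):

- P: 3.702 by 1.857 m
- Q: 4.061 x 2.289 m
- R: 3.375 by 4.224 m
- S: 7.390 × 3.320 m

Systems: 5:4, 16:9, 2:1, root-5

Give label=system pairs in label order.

P=2:1, Q=16:9, R=5:4, S=root-5

P = 3.702/1.857 ≈ 1.994 → 2:1 (2.000)
Q = 4.061/2.289 ≈ 1.774 → 16:9 (1.778)
R = 4.224/3.375 ≈ 1.252 → 5:4 (1.250)
S = 7.390/3.320 ≈ 2.226 → root-5 (2.236)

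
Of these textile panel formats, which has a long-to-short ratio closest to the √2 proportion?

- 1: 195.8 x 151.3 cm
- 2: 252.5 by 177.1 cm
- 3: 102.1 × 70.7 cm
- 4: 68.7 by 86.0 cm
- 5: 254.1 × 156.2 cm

2

Target root-2 ≈ 1.414.
1: 1.294 (Δ0.120)  2: 1.426 (Δ0.012)  3: 1.444 (Δ0.030)  4: 1.252 (Δ0.162)  5: 1.627 (Δ0.213)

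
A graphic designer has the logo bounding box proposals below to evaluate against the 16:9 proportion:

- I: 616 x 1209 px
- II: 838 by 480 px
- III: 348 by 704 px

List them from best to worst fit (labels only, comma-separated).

Ratios: I = 1209 / 616 ≈ 1.963; II = 838 / 480 ≈ 1.746; III = 704 / 348 ≈ 2.023.
|Δ from 1.778|: I 0.185; II 0.032; III 0.245.

II, I, III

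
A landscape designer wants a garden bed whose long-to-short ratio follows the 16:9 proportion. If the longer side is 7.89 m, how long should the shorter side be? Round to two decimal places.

4.44 m

16:9 ≈ 1.77778.
Shorter side = 7.89 ÷ 1.77778 ≈ 4.4381 → 4.44 m.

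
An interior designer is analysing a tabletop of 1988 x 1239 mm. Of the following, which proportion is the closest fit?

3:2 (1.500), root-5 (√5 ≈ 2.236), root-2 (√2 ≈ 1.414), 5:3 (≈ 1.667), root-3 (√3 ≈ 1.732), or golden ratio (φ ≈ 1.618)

golden ratio

Ratio = 1988 / 1239 ≈ 1.605.
Distances: 3:2 1.500 (Δ 0.105); root-5 2.236 (Δ 0.631); root-2 1.414 (Δ 0.191); 5:3 1.667 (Δ 0.062); root-3 1.732 (Δ 0.127); golden ratio 1.618 (Δ 0.013).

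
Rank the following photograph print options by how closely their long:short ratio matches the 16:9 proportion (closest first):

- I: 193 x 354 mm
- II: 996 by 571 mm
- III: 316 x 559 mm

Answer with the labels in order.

III, II, I

I: 354/193 ≈ 1.834 → |1.834 − 1.778| = 0.056
II: 996/571 ≈ 1.744 → |1.744 − 1.778| = 0.034
III: 559/316 ≈ 1.769 → |1.769 − 1.778| = 0.009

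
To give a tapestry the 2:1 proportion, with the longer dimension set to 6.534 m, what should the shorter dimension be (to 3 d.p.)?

2:1 = 2.00000.
Shorter side = 6.534 ÷ 2.00000 ≈ 3.26700 → 3.267 m.

3.267 m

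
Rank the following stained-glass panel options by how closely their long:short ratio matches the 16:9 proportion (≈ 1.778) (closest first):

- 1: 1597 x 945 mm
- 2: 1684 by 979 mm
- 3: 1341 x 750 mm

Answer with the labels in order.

Ratios: 1 = 1597 / 945 ≈ 1.690; 2 = 1684 / 979 ≈ 1.720; 3 = 1341 / 750 ≈ 1.788.
|Δ from 1.778|: 1 0.088; 2 0.058; 3 0.010.

3, 2, 1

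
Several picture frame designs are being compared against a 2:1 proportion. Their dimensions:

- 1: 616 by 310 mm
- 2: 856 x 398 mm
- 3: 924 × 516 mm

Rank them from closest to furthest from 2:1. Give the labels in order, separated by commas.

1, 2, 3

1: 616/310 ≈ 1.987 → |1.987 − 2.000| = 0.013
2: 856/398 ≈ 2.151 → |2.151 − 2.000| = 0.151
3: 924/516 ≈ 1.791 → |1.791 − 2.000| = 0.209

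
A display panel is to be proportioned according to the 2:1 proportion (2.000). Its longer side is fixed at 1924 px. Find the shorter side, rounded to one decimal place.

962.0 px

2:1 = 2.00000.
Shorter side = 1924 ÷ 2.00000 ≈ 962.000 → 962.0 px.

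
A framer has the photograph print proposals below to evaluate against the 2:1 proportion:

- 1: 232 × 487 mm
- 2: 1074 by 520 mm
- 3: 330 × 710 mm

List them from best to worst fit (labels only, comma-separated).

1: 487/232 ≈ 2.099 → |2.099 − 2.000| = 0.099
2: 1074/520 ≈ 2.065 → |2.065 − 2.000| = 0.065
3: 710/330 ≈ 2.152 → |2.152 − 2.000| = 0.152

2, 1, 3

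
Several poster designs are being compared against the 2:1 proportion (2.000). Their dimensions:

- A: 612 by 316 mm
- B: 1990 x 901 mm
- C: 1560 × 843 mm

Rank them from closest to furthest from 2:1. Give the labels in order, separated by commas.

A: 612/316 ≈ 1.937 → |1.937 − 2.000| = 0.063
B: 1990/901 ≈ 2.209 → |2.209 − 2.000| = 0.209
C: 1560/843 ≈ 1.851 → |1.851 − 2.000| = 0.149

A, C, B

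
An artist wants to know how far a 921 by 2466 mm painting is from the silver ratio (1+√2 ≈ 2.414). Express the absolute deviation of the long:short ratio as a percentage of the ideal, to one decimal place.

10.9%

Ratio = 2466 / 921 ≈ 2.6775.
Ideal silver ratio ≈ 2.4142. |2.6775 − 2.4142| / 2.4142 ≈ 10.91% → 10.9%.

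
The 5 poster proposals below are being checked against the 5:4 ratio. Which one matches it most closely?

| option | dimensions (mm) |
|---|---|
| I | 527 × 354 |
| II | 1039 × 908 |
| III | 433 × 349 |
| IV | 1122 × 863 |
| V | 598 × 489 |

Target 5:4 ≈ 1.250.
I: 1.489 (Δ0.239)  II: 1.144 (Δ0.106)  III: 1.241 (Δ0.009)  IV: 1.300 (Δ0.050)  V: 1.223 (Δ0.027)

III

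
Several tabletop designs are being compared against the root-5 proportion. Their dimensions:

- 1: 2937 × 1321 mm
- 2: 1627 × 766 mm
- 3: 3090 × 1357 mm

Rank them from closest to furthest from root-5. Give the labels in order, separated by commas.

1, 3, 2

Ratios: 1 = 2937 / 1321 ≈ 2.223; 2 = 1627 / 766 ≈ 2.124; 3 = 3090 / 1357 ≈ 2.277.
|Δ from 2.236|: 1 0.013; 2 0.112; 3 0.041.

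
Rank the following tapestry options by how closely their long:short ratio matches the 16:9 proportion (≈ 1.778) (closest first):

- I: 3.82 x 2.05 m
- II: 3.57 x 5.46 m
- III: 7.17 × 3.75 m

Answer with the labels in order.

I, III, II

Ratios: I = 3.82 / 2.05 ≈ 1.863; II = 5.46 / 3.57 ≈ 1.529; III = 7.17 / 3.75 ≈ 1.912.
|Δ from 1.778|: I 0.085; II 0.249; III 0.134.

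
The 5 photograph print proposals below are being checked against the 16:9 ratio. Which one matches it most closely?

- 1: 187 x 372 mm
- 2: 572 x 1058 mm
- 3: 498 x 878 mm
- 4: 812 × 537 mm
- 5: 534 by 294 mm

Ratios (long/short): 1 ≈ 1.989; 2 ≈ 1.850; 3 ≈ 1.763; 4 ≈ 1.512; 5 ≈ 1.816.
16:9 ≈ 1.778; option 3 is nearest (Δ 0.015).

3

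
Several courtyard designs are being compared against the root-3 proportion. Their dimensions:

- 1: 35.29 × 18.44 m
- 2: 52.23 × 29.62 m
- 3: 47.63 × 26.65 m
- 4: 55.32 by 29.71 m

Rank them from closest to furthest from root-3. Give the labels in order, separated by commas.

1: 35.29/18.44 ≈ 1.914 → |1.914 − 1.732| = 0.182
2: 52.23/29.62 ≈ 1.763 → |1.763 − 1.732| = 0.031
3: 47.63/26.65 ≈ 1.787 → |1.787 − 1.732| = 0.055
4: 55.32/29.71 ≈ 1.862 → |1.862 − 1.732| = 0.130

2, 3, 4, 1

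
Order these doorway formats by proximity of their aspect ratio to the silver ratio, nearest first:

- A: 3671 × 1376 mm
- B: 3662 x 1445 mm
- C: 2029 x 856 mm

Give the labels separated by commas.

A: 3671/1376 ≈ 2.668 → |2.668 − 2.414| = 0.254
B: 3662/1445 ≈ 2.534 → |2.534 − 2.414| = 0.120
C: 2029/856 ≈ 2.370 → |2.370 − 2.414| = 0.044

C, B, A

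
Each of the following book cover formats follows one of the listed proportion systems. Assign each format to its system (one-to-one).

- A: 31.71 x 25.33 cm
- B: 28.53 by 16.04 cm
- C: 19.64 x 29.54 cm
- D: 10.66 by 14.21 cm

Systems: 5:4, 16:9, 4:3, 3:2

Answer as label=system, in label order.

Ratios: A ≈ 1.252; B ≈ 1.779; C ≈ 1.504; D ≈ 1.333.
Targets: 5:4 ≈ 1.250; 16:9 ≈ 1.778; 4:3 ≈ 1.333; 3:2 ≈ 1.500.

A=5:4, B=16:9, C=3:2, D=4:3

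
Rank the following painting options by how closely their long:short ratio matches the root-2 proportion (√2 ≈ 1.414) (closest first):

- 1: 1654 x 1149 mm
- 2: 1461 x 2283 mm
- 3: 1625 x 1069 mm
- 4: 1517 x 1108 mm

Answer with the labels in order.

Ratios: 1 = 1654 / 1149 ≈ 1.440; 2 = 2283 / 1461 ≈ 1.563; 3 = 1625 / 1069 ≈ 1.520; 4 = 1517 / 1108 ≈ 1.369.
|Δ from 1.414|: 1 0.026; 2 0.149; 3 0.106; 4 0.045.

1, 4, 3, 2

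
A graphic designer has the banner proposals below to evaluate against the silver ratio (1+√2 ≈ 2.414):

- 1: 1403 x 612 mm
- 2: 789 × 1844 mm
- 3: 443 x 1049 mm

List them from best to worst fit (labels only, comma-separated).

Ratios: 1 = 1403 / 612 ≈ 2.292; 2 = 1844 / 789 ≈ 2.337; 3 = 1049 / 443 ≈ 2.368.
|Δ from 2.414|: 1 0.122; 2 0.077; 3 0.046.

3, 2, 1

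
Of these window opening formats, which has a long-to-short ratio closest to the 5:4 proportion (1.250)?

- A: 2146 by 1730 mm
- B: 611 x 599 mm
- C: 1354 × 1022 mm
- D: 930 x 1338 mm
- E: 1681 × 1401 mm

A

Target 5:4 ≈ 1.250.
A: 1.240 (Δ0.010)  B: 1.020 (Δ0.230)  C: 1.325 (Δ0.075)  D: 1.439 (Δ0.189)  E: 1.200 (Δ0.050)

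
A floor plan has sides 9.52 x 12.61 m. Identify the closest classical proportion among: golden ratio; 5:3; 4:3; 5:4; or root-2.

Ratio = 12.61 / 9.52 ≈ 1.325.
Distances: golden ratio 1.618 (Δ 0.293); 5:3 1.667 (Δ 0.342); 4:3 1.333 (Δ 0.008); 5:4 1.250 (Δ 0.075); root-2 1.414 (Δ 0.089).

4:3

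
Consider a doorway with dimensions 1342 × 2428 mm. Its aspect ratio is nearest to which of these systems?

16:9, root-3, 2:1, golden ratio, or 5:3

Ratio = 2428 / 1342 ≈ 1.809.
Distances: 16:9 1.778 (Δ 0.031); root-3 1.732 (Δ 0.077); 2:1 2.000 (Δ 0.191); golden ratio 1.618 (Δ 0.191); 5:3 1.667 (Δ 0.142).

16:9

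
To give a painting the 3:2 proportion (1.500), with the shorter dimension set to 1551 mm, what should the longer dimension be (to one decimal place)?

3:2 = 1.50000.
Longer side = 1551 × 1.50000 ≈ 2326.500 → 2326.5 mm.

2326.5 mm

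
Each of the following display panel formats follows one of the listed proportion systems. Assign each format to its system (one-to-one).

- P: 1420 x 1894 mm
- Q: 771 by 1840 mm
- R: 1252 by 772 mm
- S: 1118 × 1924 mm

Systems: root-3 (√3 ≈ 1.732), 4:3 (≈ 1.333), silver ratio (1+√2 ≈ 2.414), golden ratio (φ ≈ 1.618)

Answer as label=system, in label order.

P=4:3, Q=silver ratio, R=golden ratio, S=root-3

Ratios: P ≈ 1.334; Q ≈ 2.387; R ≈ 1.622; S ≈ 1.721.
Targets: root-3 ≈ 1.732; 4:3 ≈ 1.333; silver ratio ≈ 2.414; golden ratio ≈ 1.618.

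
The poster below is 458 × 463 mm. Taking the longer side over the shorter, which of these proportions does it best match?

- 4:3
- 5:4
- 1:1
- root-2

1:1

463/458 ≈ 1.011. Nearest candidates are 1:1 (1.000, off by 0.011) and 5:4 (1.250, off by 0.239).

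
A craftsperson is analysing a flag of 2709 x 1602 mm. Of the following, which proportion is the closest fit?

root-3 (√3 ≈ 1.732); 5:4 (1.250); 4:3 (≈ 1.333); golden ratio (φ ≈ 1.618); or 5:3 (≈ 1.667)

5:3

Ratio = 2709 / 1602 ≈ 1.691.
Distances: root-3 1.732 (Δ 0.041); 5:4 1.250 (Δ 0.441); 4:3 1.333 (Δ 0.358); golden ratio 1.618 (Δ 0.073); 5:3 1.667 (Δ 0.024).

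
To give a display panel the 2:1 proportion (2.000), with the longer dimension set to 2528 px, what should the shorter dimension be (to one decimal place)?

1264.0 px

2:1 = 2.00000.
Shorter side = 2528 ÷ 2.00000 ≈ 1264.000 → 1264.0 px.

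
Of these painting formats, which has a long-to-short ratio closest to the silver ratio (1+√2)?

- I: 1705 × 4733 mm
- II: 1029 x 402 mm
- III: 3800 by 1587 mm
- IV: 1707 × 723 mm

III

Target silver ratio ≈ 2.414.
I: 2.776 (Δ0.362)  II: 2.560 (Δ0.146)  III: 2.394 (Δ0.020)  IV: 2.361 (Δ0.053)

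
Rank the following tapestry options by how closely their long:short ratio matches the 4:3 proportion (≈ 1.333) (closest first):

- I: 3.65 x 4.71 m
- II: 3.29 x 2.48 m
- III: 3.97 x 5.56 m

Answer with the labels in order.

II, I, III

Ratios: I = 4.71 / 3.65 ≈ 1.290; II = 3.29 / 2.48 ≈ 1.327; III = 5.56 / 3.97 ≈ 1.401.
|Δ from 1.333|: I 0.043; II 0.006; III 0.068.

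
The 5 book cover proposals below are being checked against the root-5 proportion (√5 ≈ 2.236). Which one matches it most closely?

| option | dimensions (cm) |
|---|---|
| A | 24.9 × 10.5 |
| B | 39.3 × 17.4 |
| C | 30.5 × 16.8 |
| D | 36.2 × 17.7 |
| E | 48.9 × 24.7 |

Ratios (long/short): A ≈ 2.371; B ≈ 2.259; C ≈ 1.815; D ≈ 2.045; E ≈ 1.980.
root-5 ≈ 2.236; option B is nearest (Δ 0.023).

B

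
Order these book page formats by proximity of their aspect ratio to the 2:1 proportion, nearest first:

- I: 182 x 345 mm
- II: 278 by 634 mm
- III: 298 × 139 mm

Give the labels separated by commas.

I, III, II

I: 345/182 ≈ 1.896 → |1.896 − 2.000| = 0.104
II: 634/278 ≈ 2.281 → |2.281 − 2.000| = 0.281
III: 298/139 ≈ 2.144 → |2.144 − 2.000| = 0.144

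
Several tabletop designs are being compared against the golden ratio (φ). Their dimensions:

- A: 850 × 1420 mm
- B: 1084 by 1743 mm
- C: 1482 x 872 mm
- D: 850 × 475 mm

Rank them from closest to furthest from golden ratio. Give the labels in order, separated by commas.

B, A, C, D

Ratios: A = 1420 / 850 ≈ 1.671; B = 1743 / 1084 ≈ 1.608; C = 1482 / 872 ≈ 1.700; D = 850 / 475 ≈ 1.789.
|Δ from 1.618|: A 0.053; B 0.010; C 0.082; D 0.171.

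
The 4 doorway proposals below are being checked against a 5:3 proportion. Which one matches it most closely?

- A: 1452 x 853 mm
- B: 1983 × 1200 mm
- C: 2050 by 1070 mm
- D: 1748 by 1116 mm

Target 5:3 ≈ 1.667.
A: 1.702 (Δ0.035)  B: 1.653 (Δ0.014)  C: 1.916 (Δ0.249)  D: 1.566 (Δ0.101)

B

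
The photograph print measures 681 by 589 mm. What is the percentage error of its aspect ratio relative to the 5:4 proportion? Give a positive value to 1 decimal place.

7.5%

Ratio = 681 / 589 ≈ 1.1562.
Ideal 5:4 = 1.2500. |1.1562 − 1.2500| / 1.2500 ≈ 7.50% → 7.5%.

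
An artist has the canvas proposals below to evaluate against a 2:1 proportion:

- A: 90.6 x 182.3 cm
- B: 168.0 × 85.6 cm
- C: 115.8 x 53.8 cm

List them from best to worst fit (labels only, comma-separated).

A: 182.3/90.6 ≈ 2.012 → |2.012 − 2.000| = 0.012
B: 168.0/85.6 ≈ 1.963 → |1.963 − 2.000| = 0.037
C: 115.8/53.8 ≈ 2.152 → |2.152 − 2.000| = 0.152

A, B, C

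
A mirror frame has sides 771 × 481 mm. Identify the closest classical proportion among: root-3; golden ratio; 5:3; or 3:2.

Ratio = 771 / 481 ≈ 1.603.
Distances: root-3 1.732 (Δ 0.129); golden ratio 1.618 (Δ 0.015); 5:3 1.667 (Δ 0.064); 3:2 1.500 (Δ 0.103).

golden ratio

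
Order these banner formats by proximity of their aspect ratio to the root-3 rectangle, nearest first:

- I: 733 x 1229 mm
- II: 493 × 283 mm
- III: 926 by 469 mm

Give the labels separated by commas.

I: 1229/733 ≈ 1.677 → |1.677 − 1.732| = 0.055
II: 493/283 ≈ 1.742 → |1.742 − 1.732| = 0.010
III: 926/469 ≈ 1.974 → |1.974 − 1.732| = 0.242

II, I, III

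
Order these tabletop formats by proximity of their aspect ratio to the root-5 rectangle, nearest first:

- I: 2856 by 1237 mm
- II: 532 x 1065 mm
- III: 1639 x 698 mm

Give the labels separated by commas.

I, III, II

I: 2856/1237 ≈ 2.309 → |2.309 − 2.236| = 0.073
II: 1065/532 ≈ 2.002 → |2.002 − 2.236| = 0.234
III: 1639/698 ≈ 2.348 → |2.348 − 2.236| = 0.112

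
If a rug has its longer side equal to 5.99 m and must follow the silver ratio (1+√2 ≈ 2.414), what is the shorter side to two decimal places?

2.48 m

silver ratio ≈ 2.41421.
Shorter side = 5.99 ÷ 2.41421 ≈ 2.4811 → 2.48 m.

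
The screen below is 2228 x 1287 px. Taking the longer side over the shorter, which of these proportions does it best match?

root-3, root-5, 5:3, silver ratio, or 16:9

root-3

2228/1287 ≈ 1.731. Nearest candidates are root-3 (1.732, off by 0.001) and 16:9 (1.778, off by 0.047).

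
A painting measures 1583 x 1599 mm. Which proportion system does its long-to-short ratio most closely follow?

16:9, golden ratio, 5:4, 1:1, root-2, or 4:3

1:1

Ratio = 1599 / 1583 ≈ 1.010.
Distances: 16:9 1.778 (Δ 0.768); golden ratio 1.618 (Δ 0.608); 5:4 1.250 (Δ 0.240); 1:1 1.000 (Δ 0.010); root-2 1.414 (Δ 0.404); 4:3 1.333 (Δ 0.323).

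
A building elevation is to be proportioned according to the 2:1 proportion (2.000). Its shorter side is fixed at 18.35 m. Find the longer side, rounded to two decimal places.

36.70 m

2:1 = 2.00000.
Longer side = 18.35 × 2.00000 ≈ 36.7000 → 36.70 m.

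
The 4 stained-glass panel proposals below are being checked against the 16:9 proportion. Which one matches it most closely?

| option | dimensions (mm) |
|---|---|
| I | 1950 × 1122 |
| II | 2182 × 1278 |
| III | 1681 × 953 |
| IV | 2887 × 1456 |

III

Ratios (long/short): I ≈ 1.738; II ≈ 1.707; III ≈ 1.764; IV ≈ 1.983.
16:9 ≈ 1.778; option III is nearest (Δ 0.014).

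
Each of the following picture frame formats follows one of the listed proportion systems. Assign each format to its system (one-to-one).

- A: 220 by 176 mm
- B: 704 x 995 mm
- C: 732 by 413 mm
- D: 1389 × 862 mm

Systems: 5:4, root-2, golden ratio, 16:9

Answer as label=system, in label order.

A=5:4, B=root-2, C=16:9, D=golden ratio

Ratios: A ≈ 1.250; B ≈ 1.413; C ≈ 1.772; D ≈ 1.611.
Targets: 5:4 ≈ 1.250; root-2 ≈ 1.414; golden ratio ≈ 1.618; 16:9 ≈ 1.778.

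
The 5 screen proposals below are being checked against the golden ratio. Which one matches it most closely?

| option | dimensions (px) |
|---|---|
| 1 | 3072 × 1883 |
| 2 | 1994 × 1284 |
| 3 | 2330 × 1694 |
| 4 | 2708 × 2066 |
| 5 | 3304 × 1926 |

1

Ratios (long/short): 1 ≈ 1.631; 2 ≈ 1.553; 3 ≈ 1.375; 4 ≈ 1.311; 5 ≈ 1.715.
golden ratio ≈ 1.618; option 1 is nearest (Δ 0.013).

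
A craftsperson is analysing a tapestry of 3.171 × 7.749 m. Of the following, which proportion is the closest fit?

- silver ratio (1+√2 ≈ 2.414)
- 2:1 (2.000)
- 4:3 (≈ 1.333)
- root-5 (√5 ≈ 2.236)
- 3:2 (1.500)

7.749/3.171 ≈ 2.444. Nearest candidates are silver ratio (2.414, off by 0.030) and root-5 (2.236, off by 0.208).

silver ratio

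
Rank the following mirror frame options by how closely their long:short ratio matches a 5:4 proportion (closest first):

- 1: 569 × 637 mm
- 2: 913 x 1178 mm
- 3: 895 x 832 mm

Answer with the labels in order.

Ratios: 1 = 637 / 569 ≈ 1.120; 2 = 1178 / 913 ≈ 1.290; 3 = 895 / 832 ≈ 1.076.
|Δ from 1.250|: 1 0.130; 2 0.040; 3 0.174.

2, 1, 3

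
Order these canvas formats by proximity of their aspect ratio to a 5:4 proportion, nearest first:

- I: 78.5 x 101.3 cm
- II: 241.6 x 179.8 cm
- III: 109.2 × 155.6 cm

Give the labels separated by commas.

I, II, III

I: 101.3/78.5 ≈ 1.290 → |1.290 − 1.250| = 0.040
II: 241.6/179.8 ≈ 1.344 → |1.344 − 1.250| = 0.094
III: 155.6/109.2 ≈ 1.425 → |1.425 − 1.250| = 0.175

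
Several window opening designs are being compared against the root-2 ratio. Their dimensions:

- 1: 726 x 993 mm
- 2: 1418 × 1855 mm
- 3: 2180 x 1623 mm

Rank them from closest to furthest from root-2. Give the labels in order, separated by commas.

1, 3, 2

Ratios: 1 = 993 / 726 ≈ 1.368; 2 = 1855 / 1418 ≈ 1.308; 3 = 2180 / 1623 ≈ 1.343.
|Δ from 1.414|: 1 0.046; 2 0.106; 3 0.071.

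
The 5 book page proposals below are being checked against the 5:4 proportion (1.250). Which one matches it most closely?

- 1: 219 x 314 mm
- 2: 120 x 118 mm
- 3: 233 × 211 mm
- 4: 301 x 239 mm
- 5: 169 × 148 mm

4

Target 5:4 ≈ 1.250.
1: 1.434 (Δ0.184)  2: 1.017 (Δ0.233)  3: 1.104 (Δ0.146)  4: 1.259 (Δ0.009)  5: 1.142 (Δ0.108)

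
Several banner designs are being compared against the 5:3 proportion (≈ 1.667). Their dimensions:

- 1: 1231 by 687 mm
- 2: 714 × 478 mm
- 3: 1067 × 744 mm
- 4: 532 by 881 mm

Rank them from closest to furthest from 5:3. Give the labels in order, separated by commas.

4, 1, 2, 3

Ratios: 1 = 1231 / 687 ≈ 1.792; 2 = 714 / 478 ≈ 1.494; 3 = 1067 / 744 ≈ 1.434; 4 = 881 / 532 ≈ 1.656.
|Δ from 1.667|: 1 0.125; 2 0.173; 3 0.233; 4 0.011.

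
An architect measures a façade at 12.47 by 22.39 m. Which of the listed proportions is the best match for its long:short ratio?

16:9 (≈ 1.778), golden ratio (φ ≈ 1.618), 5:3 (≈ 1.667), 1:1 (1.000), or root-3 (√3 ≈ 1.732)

Ratio = 22.39 / 12.47 ≈ 1.796.
Distances: 16:9 1.778 (Δ 0.018); golden ratio 1.618 (Δ 0.178); 5:3 1.667 (Δ 0.129); 1:1 1.000 (Δ 0.796); root-3 1.732 (Δ 0.064).

16:9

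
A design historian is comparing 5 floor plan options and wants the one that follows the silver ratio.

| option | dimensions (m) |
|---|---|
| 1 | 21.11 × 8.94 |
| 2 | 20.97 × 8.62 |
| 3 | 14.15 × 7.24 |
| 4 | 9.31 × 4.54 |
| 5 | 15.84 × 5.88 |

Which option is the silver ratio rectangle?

Ratios (long/short): 1 ≈ 2.361; 2 ≈ 2.433; 3 ≈ 1.954; 4 ≈ 2.051; 5 ≈ 2.694.
silver ratio ≈ 2.414; option 2 is nearest (Δ 0.019).

2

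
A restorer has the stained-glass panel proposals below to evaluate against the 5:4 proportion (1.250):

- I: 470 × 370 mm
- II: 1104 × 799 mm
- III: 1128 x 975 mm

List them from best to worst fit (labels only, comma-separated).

I: 470/370 ≈ 1.270 → |1.270 − 1.250| = 0.020
II: 1104/799 ≈ 1.382 → |1.382 − 1.250| = 0.132
III: 1128/975 ≈ 1.157 → |1.157 − 1.250| = 0.093

I, III, II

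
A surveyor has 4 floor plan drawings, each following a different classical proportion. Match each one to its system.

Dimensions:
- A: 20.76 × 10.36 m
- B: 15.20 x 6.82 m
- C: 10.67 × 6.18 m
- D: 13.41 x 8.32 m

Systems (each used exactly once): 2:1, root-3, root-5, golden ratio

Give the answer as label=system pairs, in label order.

A = 20.76/10.36 ≈ 2.004 → 2:1 (2.000)
B = 15.20/6.82 ≈ 2.229 → root-5 (2.236)
C = 10.67/6.18 ≈ 1.727 → root-3 (1.732)
D = 13.41/8.32 ≈ 1.612 → golden ratio (1.618)

A=2:1, B=root-5, C=root-3, D=golden ratio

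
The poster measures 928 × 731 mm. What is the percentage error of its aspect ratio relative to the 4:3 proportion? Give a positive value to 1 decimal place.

Ratio = 928 / 731 ≈ 1.2695.
Ideal 4:3 ≈ 1.3333. |1.2695 − 1.3333| / 1.3333 ≈ 4.79% → 4.8%.

4.8%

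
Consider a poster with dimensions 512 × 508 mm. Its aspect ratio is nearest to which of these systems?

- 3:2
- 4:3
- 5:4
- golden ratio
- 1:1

512/508 ≈ 1.008. Nearest candidates are 1:1 (1.000, off by 0.008) and 5:4 (1.250, off by 0.242).

1:1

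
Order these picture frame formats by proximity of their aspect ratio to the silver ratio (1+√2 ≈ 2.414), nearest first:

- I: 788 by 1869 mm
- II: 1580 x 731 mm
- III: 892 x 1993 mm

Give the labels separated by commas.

Ratios: I = 1869 / 788 ≈ 2.372; II = 1580 / 731 ≈ 2.161; III = 1993 / 892 ≈ 2.234.
|Δ from 2.414|: I 0.042; II 0.253; III 0.180.

I, III, II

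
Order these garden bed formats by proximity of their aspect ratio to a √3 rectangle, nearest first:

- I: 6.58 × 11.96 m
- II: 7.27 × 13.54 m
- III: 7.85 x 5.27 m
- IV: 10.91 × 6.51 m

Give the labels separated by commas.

I: 11.96/6.58 ≈ 1.818 → |1.818 − 1.732| = 0.086
II: 13.54/7.27 ≈ 1.862 → |1.862 − 1.732| = 0.130
III: 7.85/5.27 ≈ 1.490 → |1.490 − 1.732| = 0.242
IV: 10.91/6.51 ≈ 1.676 → |1.676 − 1.732| = 0.056

IV, I, II, III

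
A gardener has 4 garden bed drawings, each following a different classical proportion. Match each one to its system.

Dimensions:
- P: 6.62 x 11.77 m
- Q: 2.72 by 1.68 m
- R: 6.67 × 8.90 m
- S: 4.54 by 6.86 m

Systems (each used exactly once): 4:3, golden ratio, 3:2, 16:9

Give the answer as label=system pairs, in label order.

P=16:9, Q=golden ratio, R=4:3, S=3:2

P = 11.77/6.62 ≈ 1.778 → 16:9 (1.778)
Q = 2.72/1.68 ≈ 1.619 → golden ratio (1.618)
R = 8.90/6.67 ≈ 1.334 → 4:3 (1.333)
S = 6.86/4.54 ≈ 1.511 → 3:2 (1.500)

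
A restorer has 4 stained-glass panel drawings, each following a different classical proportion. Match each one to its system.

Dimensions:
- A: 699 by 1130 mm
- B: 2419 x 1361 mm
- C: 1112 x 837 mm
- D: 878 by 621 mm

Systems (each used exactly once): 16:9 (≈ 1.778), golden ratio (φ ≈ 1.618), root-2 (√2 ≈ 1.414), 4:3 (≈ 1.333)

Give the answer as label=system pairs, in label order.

Ratios: A ≈ 1.617; B ≈ 1.777; C ≈ 1.329; D ≈ 1.414.
Targets: 16:9 ≈ 1.778; golden ratio ≈ 1.618; root-2 ≈ 1.414; 4:3 ≈ 1.333.

A=golden ratio, B=16:9, C=4:3, D=root-2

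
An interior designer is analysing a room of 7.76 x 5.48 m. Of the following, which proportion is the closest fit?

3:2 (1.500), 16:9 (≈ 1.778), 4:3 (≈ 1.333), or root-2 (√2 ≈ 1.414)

root-2

7.76/5.48 ≈ 1.416. Nearest candidates are root-2 (1.414, off by 0.002) and 4:3 (1.333, off by 0.083).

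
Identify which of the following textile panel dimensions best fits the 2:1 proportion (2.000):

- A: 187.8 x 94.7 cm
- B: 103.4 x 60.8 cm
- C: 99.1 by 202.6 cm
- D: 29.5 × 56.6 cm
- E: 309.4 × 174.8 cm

A

Ratios (long/short): A ≈ 1.983; B ≈ 1.701; C ≈ 2.044; D ≈ 1.919; E ≈ 1.770.
2:1 ≈ 2.000; option A is nearest (Δ 0.017).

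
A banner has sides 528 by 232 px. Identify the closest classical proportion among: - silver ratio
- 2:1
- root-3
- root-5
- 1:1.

Ratio = 528 / 232 ≈ 2.276.
Distances: silver ratio 2.414 (Δ 0.138); 2:1 2.000 (Δ 0.276); root-3 1.732 (Δ 0.544); root-5 2.236 (Δ 0.040); 1:1 1.000 (Δ 1.276).

root-5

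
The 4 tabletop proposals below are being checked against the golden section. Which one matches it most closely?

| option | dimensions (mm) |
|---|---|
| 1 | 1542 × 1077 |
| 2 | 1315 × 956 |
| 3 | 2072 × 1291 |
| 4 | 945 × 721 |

3

Target golden ratio ≈ 1.618.
1: 1.432 (Δ0.186)  2: 1.376 (Δ0.242)  3: 1.605 (Δ0.013)  4: 1.311 (Δ0.307)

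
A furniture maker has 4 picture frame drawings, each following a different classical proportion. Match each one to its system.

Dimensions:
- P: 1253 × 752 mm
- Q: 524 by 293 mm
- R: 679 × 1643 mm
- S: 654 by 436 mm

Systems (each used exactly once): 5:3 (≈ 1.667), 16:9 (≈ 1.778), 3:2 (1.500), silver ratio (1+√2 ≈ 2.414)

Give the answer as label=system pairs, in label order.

P=5:3, Q=16:9, R=silver ratio, S=3:2

P = 1253/752 ≈ 1.666 → 5:3 (1.667)
Q = 524/293 ≈ 1.788 → 16:9 (1.778)
R = 1643/679 ≈ 2.420 → silver ratio (2.414)
S = 654/436 ≈ 1.500 → 3:2 (1.500)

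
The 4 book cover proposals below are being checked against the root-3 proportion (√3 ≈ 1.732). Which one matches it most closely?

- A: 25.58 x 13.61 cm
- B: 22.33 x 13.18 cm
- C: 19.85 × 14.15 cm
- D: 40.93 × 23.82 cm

D

Target root-3 ≈ 1.732.
A: 1.880 (Δ0.148)  B: 1.694 (Δ0.038)  C: 1.403 (Δ0.329)  D: 1.718 (Δ0.014)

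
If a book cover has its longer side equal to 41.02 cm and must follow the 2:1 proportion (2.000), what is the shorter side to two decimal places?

2:1 = 2.00000.
Shorter side = 41.02 ÷ 2.00000 ≈ 20.5100 → 20.51 cm.

20.51 cm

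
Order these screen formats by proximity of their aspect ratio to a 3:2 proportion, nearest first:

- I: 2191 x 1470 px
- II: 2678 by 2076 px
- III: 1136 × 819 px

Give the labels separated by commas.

I: 2191/1470 ≈ 1.490 → |1.490 − 1.500| = 0.010
II: 2678/2076 ≈ 1.290 → |1.290 − 1.500| = 0.210
III: 1136/819 ≈ 1.387 → |1.387 − 1.500| = 0.113

I, III, II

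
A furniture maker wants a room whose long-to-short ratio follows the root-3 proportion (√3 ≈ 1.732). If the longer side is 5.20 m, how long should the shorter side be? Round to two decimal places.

3.00 m

root-3 ≈ 1.73205.
Shorter side = 5.20 ÷ 1.73205 ≈ 3.0022 → 3.00 m.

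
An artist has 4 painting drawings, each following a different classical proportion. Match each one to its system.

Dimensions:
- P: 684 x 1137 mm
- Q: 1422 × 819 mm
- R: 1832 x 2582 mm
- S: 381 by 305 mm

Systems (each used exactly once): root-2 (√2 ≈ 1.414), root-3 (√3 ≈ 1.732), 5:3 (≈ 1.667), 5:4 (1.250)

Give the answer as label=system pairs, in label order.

P=5:3, Q=root-3, R=root-2, S=5:4

P = 1137/684 ≈ 1.662 → 5:3 (1.667)
Q = 1422/819 ≈ 1.736 → root-3 (1.732)
R = 2582/1832 ≈ 1.409 → root-2 (1.414)
S = 381/305 ≈ 1.249 → 5:4 (1.250)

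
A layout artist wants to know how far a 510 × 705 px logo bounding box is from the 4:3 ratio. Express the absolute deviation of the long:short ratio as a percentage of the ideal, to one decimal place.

Ratio = 705 / 510 ≈ 1.3824.
Ideal 4:3 ≈ 1.3333. |1.3824 − 1.3333| / 1.3333 ≈ 3.68% → 3.7%.

3.7%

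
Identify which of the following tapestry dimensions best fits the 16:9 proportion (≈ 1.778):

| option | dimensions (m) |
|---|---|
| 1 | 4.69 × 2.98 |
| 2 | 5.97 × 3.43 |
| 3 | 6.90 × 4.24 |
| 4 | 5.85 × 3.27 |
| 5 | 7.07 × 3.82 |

Ratios (long/short): 1 ≈ 1.574; 2 ≈ 1.741; 3 ≈ 1.627; 4 ≈ 1.789; 5 ≈ 1.851.
16:9 ≈ 1.778; option 4 is nearest (Δ 0.011).

4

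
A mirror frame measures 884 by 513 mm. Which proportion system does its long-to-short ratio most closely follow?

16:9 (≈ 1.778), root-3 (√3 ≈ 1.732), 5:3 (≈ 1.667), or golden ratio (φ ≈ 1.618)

root-3

Ratio = 884 / 513 ≈ 1.723.
Distances: 16:9 1.778 (Δ 0.055); root-3 1.732 (Δ 0.009); 5:3 1.667 (Δ 0.056); golden ratio 1.618 (Δ 0.105).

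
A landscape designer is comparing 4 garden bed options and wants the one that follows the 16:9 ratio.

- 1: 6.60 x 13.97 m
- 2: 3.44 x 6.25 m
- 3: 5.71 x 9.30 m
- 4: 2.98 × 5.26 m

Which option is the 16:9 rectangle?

4

Target 16:9 ≈ 1.778.
1: 2.117 (Δ0.339)  2: 1.817 (Δ0.039)  3: 1.629 (Δ0.149)  4: 1.765 (Δ0.013)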